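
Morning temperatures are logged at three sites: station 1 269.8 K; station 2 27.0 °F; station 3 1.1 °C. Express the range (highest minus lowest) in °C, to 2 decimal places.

station 1: 269.8 K = -3.350 °C.
station 2: 27.0 °F = -2.778 °C.
Spread: 1.100 − (-3.350) = 4.450 °C.

4.45 °C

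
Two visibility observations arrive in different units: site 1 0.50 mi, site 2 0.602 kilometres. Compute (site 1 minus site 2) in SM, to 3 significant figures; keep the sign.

site 2: 0.602 km = 0.37407 SM.
Difference: 0.50000 − 0.37407 = 0.126 SM.

0.126 SM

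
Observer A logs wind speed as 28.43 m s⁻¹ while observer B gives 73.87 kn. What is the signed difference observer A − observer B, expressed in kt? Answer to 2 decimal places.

-18.61 kt

observer A: 28.43 m/s = 55.2635 kt.
Difference: 55.2635 − 73.8700 = -18.61 kt.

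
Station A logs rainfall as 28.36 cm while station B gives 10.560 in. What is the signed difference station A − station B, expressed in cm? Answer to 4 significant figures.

station B: 10.560 in = 26.82240 cm.
Difference: 28.36000 − 26.82240 = 1.538 cm.

1.538 cm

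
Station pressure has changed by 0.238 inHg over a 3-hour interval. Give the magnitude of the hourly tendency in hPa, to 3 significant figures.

2.69 hPa per hour

0.238 inHg / 3 h × 33.8639 hPa/inHg = 2.69 hPa/h.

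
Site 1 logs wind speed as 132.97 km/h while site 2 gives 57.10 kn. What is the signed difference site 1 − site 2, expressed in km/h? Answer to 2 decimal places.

site 2: 57.10 kt = 105.7492 km/h.
Difference: 132.9700 − 105.7492 = 27.22 km/h.

27.22 km/h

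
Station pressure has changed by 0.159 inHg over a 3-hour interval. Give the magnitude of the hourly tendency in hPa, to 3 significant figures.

0.159 inHg / 3 h × 33.8639 hPa/inHg = 1.79 hPa/h.

1.79 hPa per hour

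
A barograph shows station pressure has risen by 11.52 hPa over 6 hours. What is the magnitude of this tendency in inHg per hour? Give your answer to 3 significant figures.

0.0567 inHg per hour

11.52 hPa / 6 h × 0.02953 inHg/hPa = 0.0567 inHg/h.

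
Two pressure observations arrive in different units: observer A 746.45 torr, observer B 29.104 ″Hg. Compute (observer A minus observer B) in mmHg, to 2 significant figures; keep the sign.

observer B: 29.104 inHg = 739.242 mmHg.
Difference: 746.450 − 739.242 = 7.2 mmHg.

7.2 mmHg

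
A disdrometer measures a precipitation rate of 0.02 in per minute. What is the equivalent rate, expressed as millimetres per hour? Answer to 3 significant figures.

0.02 in/minute × 25.4 mm/in × 60 minute/hour = 30.5 mm/hour.

30.5 mm/hour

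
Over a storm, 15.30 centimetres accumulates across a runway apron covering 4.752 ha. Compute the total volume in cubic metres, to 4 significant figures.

7271 cubic metres

Depth: 15.30 cm × 10 = 153 mm.
Area: 4.752 ha = 47520 m².
1 mm over 1 m² is 1 L, so volume = 153 × 47520 = 7270560 L = 7271 m³.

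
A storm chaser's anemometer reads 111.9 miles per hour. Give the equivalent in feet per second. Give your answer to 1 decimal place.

1 mph = 1.46667 ft/s, so 111.9 × 1.46667 = 164.1 ft/s.

164.1 ft/s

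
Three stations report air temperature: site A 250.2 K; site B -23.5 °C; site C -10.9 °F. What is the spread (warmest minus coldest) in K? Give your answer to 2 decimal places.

0.88 K

site A: 250.2 K = -22.950 °C.
site C: -10.9 °F = -23.833 °C.
Spread: (-22.950) − (-23.833) = 0.883 °C.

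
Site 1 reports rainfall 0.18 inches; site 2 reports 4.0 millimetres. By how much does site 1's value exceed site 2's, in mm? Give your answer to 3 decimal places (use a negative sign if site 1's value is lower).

0.572 mm

site 1: 0.18 in = 4.57200 mm.
Difference: 4.57200 − 4.00000 = 0.572 mm.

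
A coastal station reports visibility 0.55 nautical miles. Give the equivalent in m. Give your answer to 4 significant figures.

1 nmi = 1852 m, so 0.55 × 1852 = 1019 m.

1019 m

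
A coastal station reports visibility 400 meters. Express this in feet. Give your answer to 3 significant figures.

1310 ft

1 m = 3.28084 ft, so 400 × 3.28084 = 1310 ft.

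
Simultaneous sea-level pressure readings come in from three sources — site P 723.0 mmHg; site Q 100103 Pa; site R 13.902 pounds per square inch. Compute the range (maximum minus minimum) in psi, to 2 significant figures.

0.62 psi

site P: 723.0 mmHg = 13.9805 psi.
site Q: 100103 Pa = 14.5187 psi.
Spread: 14.5187 − 13.9020 = 0.62 psi.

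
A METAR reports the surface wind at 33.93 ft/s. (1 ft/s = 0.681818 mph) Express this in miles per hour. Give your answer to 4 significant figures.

23.13 mph

1 ft/s = 0.681818 mph, so 33.93 × 0.681818 = 23.13 mph.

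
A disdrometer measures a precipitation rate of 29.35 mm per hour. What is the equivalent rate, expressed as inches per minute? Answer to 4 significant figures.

29.35 mm/hour × 0.0393701 in/mm × 0.0166667 hour/minute = 0.01926 in/minute.

0.01926 in/minute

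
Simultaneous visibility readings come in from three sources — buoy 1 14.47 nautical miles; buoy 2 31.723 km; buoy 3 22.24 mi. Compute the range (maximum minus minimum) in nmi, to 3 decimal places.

4.856 nmi

buoy 2: 31.723 km = 17.12905 nmi.
buoy 3: 22.24 SM = 19.32603 nmi.
Spread: 19.32603 − 14.47000 = 4.856 nmi.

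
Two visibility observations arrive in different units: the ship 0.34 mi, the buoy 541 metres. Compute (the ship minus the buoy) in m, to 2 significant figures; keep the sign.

6.2 m

the ship: 0.34 SM = 547.177 m.
Difference: 547.177 − 541.000 = 6.2 m.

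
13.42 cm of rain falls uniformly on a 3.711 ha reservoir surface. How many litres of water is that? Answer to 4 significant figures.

4980000 litres

Depth: 13.42 cm × 10 = 134.2 mm.
Area: 3.711 ha = 37110 m².
1 mm over 1 m² is 1 L, so volume = 134.2 × 37110 = 4980162 L ≈ 4980000 L.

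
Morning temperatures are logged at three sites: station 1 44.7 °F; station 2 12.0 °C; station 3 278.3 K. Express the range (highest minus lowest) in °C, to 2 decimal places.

station 1: 44.7 °F = 7.056 °C.
station 3: 278.3 K = 5.150 °C.
Spread: 12.000 − 5.150 = 6.850 °C.

6.85 °C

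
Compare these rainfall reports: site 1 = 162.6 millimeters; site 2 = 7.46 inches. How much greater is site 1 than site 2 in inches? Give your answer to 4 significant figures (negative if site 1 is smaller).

site 1: 162.6 mm = 6.40157 in.
Difference: 6.40157 − 7.46000 = -1.058 in.

-1.058 in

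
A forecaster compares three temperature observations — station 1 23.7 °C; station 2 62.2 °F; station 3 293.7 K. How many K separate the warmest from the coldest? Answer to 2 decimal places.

6.92 K

station 2: 62.2 °F = 16.778 °C.
station 3: 293.7 K = 20.550 °C.
Spread: 23.700 − 16.778 = 6.922 °C.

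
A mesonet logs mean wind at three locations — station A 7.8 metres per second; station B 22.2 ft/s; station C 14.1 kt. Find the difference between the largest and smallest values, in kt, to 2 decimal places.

2.01 kt

station A: 7.8 m/s = 15.1620 kt.
station B: 22.2 ft/s = 13.1531 kt.
Spread: 15.1620 − 13.1531 = 2.01 kt.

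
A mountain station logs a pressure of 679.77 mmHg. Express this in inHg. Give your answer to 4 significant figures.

1 mmHg = 0.0393701 inHg, so 679.77 × 0.0393701 = 26.76 inHg.

26.76 inHg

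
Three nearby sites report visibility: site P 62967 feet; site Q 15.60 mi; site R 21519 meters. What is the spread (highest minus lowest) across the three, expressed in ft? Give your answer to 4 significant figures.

site Q: 15.60 SM = 82368.00 ft.
site R: 21519 m = 70600.39 ft.
Spread: 82368.00 − 62967.00 = 19400 ft.

19400 ft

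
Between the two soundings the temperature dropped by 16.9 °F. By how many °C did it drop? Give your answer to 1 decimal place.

Converting a difference, only the 9/5 scale factor applies: Δ°C = 16.9 × 0.5556 = 9.4 °C.

9.4 °C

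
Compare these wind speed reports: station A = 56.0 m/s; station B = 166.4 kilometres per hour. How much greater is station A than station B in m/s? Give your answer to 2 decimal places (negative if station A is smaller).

9.78 m/s

station B: 166.4 km/h = 46.2222 m/s.
Difference: 56.0000 − 46.2222 = 9.78 m/s.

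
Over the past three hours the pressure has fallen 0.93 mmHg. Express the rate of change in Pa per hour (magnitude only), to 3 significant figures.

0.93 mmHg / 3 h × 133.322 Pa/mmHg = 41.3 Pa/h.

41.3 Pa per hour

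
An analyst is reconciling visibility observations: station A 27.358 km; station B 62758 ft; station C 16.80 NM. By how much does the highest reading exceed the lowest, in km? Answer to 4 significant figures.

station B: 62758 ft = 19.12864 km.
station C: 16.80 nmi = 31.11360 km.
Spread: 31.11360 − 19.12864 = 11.98 km.

11.98 km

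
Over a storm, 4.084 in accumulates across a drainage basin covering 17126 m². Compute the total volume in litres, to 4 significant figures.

Depth: 4.084 in × 25.4 = 103.7336 mm.
1 mm over 1 m² is 1 L, so volume = 103.7336 × 17126 = 1776541.6 L ≈ 1777000 L.

1777000 litres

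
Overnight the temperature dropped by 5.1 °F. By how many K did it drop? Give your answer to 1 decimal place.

2.8 K

For a temperature change the 32° offset cancels: ΔK = 5.1 × 0.5556 = 2.8 K.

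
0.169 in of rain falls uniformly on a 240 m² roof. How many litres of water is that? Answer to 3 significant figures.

Depth: 0.169 in × 25.4 = 4.2926 mm.
1 mm over 1 m² is 1 L, so volume = 4.2926 × 240 = 1030.224 L ≈ 1030 L.

1030 litres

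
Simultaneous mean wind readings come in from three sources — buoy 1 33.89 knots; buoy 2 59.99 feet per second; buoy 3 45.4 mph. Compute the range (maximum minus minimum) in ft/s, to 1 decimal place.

9.4 ft/s

buoy 1: 33.89 kt = 57.200 ft/s.
buoy 3: 45.4 mph = 66.587 ft/s.
Spread: 66.587 − 57.200 = 9.4 ft/s.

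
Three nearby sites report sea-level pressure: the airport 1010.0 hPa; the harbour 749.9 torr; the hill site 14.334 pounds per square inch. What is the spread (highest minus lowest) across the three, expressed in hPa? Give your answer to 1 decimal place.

21.7 hPa

the harbour: 749.9 mmHg = 999.785 hPa.
the hill site: 14.334 psi = 988.295 hPa.
Spread: 1010.000 − 988.295 = 21.7 hPa.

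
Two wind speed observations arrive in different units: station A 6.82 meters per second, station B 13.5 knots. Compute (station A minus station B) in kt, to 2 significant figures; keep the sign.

station A: 6.82 m/s = 13.2570 kt.
Difference: 13.2570 − 13.5000 = -0.24 kt.

-0.24 kt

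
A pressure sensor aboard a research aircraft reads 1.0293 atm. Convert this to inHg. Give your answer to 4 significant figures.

30.80 inHg

1 atm = 29.9213 inHg, so 1.0293 × 29.9213 = 30.80 inHg.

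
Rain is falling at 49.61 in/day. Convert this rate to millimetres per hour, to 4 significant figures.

52.50 mm/hour

49.61 in/day × 25.4 mm/in × 0.0416667 day/hour = 52.50 mm/hour.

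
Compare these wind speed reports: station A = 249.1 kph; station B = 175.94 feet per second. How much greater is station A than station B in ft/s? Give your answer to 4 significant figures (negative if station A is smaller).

station A: 249.1 km/h = 227.0159 ft/s.
Difference: 227.0159 − 175.9400 = 51.08 ft/s.

51.08 ft/s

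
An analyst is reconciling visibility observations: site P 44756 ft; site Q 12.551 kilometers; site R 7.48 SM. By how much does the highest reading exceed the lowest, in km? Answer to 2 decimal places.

1.60 km

site P: 44756 ft = 13.6416 km.
site R: 7.48 SM = 12.0379 km.
Spread: 13.6416 − 12.0379 = 1.60 km.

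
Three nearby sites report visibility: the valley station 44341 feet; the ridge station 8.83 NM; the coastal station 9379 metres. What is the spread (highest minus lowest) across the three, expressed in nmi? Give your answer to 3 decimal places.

the valley station: 44341 ft = 7.29759 nmi.
the coastal station: 9379 m = 5.06425 nmi.
Spread: 8.83000 − 5.06425 = 3.766 nmi.

3.766 nmi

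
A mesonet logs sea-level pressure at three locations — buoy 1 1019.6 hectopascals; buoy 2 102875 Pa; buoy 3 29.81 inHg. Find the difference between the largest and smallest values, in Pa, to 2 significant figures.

buoy 1: 1019.6 hPa = 101960.00 Pa.
buoy 3: 29.81 inHg = 100948.26 Pa.
Spread: 102875.00 − 100948.26 = 1900 Pa.

1900 Pa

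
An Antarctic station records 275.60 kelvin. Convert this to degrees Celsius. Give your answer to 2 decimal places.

°C = 275.60 − 273.15 = 2.45 °C.

2.45 °C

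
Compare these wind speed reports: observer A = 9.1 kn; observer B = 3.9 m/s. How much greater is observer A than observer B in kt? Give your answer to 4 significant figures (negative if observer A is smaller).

observer B: 3.9 m/s = 7.58099 kt.
Difference: 9.10000 − 7.58099 = 1.519 kt.

1.519 kt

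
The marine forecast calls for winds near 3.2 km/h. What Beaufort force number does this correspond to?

3.2 km/h = 0.9 m/s, which is Beaufort 1 (light air, 0.3–1.5 m/s).

Beaufort force 1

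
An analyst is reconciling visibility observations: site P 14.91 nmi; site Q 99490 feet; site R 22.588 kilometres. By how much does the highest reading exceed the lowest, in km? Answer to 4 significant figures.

7.737 km

site P: 14.91 nmi = 27.61332 km.
site Q: 99490 ft = 30.32455 km.
Spread: 30.32455 − 22.58800 = 7.737 km.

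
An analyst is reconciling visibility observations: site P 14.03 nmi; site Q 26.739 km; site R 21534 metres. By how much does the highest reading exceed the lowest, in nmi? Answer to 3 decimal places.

site Q: 26.739 km = 14.43790 nmi.
site R: 21534 m = 11.62743 nmi.
Spread: 14.43790 − 11.62743 = 2.810 nmi.

2.810 nmi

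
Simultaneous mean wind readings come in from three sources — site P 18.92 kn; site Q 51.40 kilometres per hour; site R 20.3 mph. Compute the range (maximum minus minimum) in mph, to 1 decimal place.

11.6 mph

site P: 18.92 kt = 21.773 mph.
site Q: 51.40 km/h = 31.938 mph.
Spread: 31.938 − 20.300 = 11.6 mph.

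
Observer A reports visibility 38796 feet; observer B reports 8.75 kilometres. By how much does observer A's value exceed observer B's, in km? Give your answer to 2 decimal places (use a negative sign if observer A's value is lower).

observer A: 38796 ft = 11.82502 km.
Difference: 11.82502 − 8.75000 = 3.08 km.

3.08 km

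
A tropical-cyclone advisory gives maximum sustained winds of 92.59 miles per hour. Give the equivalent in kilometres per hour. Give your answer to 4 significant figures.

149.0 km/h

1 mph = 1.60934 km/h, so 92.59 × 1.60934 = 149.0 km/h.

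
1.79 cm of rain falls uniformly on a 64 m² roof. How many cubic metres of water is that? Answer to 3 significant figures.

Depth: 1.79 cm × 10 = 17.9 mm.
1 mm over 1 m² is 1 L, so volume = 17.9 × 64 = 1145.6 L = 1.15 m³.

1.15 cubic metres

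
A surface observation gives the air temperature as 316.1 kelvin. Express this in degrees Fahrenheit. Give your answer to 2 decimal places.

109.31 °F

First to °C: 42.95 °C.
Then to °F: 109.31 °F.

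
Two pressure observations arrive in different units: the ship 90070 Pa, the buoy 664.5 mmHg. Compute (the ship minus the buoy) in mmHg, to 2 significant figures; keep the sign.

11 mmHg

the ship: 90070 Pa = 675.58 mmHg.
Difference: 675.58 − 664.50 = 11 mmHg.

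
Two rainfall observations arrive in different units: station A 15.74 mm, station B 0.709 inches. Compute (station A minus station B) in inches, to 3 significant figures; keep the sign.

-0.0893 in

station A: 15.74 mm = 0.619685 in.
Difference: 0.619685 − 0.709000 = -0.0893 in.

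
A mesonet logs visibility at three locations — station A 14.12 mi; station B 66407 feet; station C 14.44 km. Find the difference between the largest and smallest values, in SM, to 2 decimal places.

station B: 66407 ft = 12.5771 SM.
station C: 14.44 km = 8.9726 SM.
Spread: 14.1200 − 8.9726 = 5.15 SM.

5.15 SM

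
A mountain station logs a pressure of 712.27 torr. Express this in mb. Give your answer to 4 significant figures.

949.6 mb

1 mmHg = 1.33322 mb, so 712.27 × 1.33322 = 949.6 mb.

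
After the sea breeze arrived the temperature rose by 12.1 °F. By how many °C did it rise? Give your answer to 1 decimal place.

6.7 °C

For a temperature change the 32° offset cancels: Δ°C = 12.1 × 0.5556 = 6.7 °C.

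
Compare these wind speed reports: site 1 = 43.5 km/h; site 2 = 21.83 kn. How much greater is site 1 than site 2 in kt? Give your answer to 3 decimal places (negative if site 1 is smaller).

1.658 kt

site 1: 43.5 km/h = 23.48812 kt.
Difference: 23.48812 − 21.83000 = 1.658 kt.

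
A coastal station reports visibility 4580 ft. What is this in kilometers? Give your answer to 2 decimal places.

1 ft = 0.0003048 km, so 4580 × 0.0003048 = 1.40 km.

1.40 km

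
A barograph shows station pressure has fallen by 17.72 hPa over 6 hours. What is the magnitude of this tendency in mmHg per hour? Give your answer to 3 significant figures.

2.22 mmHg per hour

17.72 hPa / 6 h × 0.750062 mmHg/hPa = 2.22 mmHg/h.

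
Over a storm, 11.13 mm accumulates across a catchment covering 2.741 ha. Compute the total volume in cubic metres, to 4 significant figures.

Area: 2.741 ha = 27410 m².
1 mm over 1 m² is 1 L, so volume = 11.13 × 27410 = 305073.3 L = 305.1 m³.

305.1 cubic metres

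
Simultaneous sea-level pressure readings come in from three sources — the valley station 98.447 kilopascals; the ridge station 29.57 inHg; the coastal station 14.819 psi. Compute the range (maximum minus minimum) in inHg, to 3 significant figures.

1.10 inHg

the valley station: 98.447 kPa = 29.0714 inHg.
the coastal station: 14.819 psi = 30.1718 inHg.
Spread: 30.1718 − 29.0714 = 1.10 inHg.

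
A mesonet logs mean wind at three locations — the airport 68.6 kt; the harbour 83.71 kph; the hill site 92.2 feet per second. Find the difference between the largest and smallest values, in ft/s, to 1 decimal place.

39.5 ft/s

the airport: 68.6 kt = 115.784 ft/s.
the harbour: 83.71 km/h = 76.289 ft/s.
Spread: 115.784 − 76.289 = 39.5 ft/s.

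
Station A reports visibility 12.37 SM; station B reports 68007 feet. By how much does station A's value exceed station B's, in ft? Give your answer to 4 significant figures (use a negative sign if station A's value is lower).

station A: 12.37 SM = 65313.60 ft.
Difference: 65313.60 − 68007.00 = -2693 ft.

-2693 ft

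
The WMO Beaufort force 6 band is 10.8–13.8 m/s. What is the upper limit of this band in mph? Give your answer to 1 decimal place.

30.9 mph

10.8–13.8 m/s × 2.237 = 24.2–30.9 mph.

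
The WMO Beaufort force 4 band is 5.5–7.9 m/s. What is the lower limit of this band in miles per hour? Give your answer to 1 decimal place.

12.3 mph

5.5–7.9 m/s × 2.237 = 12.3–17.7 mph.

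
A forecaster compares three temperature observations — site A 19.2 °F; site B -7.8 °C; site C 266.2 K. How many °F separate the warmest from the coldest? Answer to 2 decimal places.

site A: 19.2 °F = -7.111 °C.
site C: 266.2 K = -6.950 °C.
Spread: (-6.950) − (-7.800) = 0.850 °C = 1.53 °F.

1.53 °F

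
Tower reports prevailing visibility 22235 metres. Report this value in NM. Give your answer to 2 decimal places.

1 m = 0.000539957 nmi, so 22235 × 0.000539957 = 12.01 nmi.

12.01 nmi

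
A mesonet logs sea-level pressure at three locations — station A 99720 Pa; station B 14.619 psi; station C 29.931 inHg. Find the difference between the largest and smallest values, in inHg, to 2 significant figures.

0.48 inHg

station A: 99720 Pa = 29.4473 inHg.
station B: 14.619 psi = 29.7646 inHg.
Spread: 29.9310 − 29.4473 = 0.48 inHg.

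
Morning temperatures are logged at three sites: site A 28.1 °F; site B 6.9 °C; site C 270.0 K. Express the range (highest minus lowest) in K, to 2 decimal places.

site A: 28.1 °F = -2.167 °C.
site C: 270.0 K = -3.150 °C.
Spread: 6.900 − (-3.150) = 10.050 °C.

10.05 K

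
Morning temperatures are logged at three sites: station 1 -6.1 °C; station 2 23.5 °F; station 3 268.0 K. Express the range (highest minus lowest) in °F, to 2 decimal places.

station 2: 23.5 °F = -4.722 °C.
station 3: 268.0 K = -5.150 °C.
Spread: (-4.722) − (-6.100) = 1.378 °C = 2.48 °F.

2.48 °F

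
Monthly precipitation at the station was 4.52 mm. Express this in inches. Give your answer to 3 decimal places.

0.178 in

1 mm = 0.0393701 in, so 4.52 × 0.0393701 = 0.178 in.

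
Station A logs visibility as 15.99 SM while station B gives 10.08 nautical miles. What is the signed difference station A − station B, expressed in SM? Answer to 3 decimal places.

station B: 10.08 nmi = 11.59986 SM.
Difference: 15.99000 − 11.59986 = 4.390 SM.

4.390 SM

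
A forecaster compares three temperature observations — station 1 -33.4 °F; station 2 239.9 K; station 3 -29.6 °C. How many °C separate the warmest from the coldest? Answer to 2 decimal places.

6.73 °C

station 1: -33.4 °F = -36.333 °C.
station 2: 239.9 K = -33.250 °C.
Spread: (-29.600) − (-36.333) = 6.733 °C.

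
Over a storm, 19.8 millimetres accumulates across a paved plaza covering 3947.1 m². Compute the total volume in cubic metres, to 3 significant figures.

78.2 cubic metres

1 mm over 1 m² is 1 L, so volume = 19.8 × 3947.1 = 78152.58 L = 78.2 m³.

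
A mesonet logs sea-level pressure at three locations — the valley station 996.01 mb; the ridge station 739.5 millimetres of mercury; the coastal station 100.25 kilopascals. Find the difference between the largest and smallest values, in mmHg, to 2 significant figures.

12 mmHg

the valley station: 996.01 mb = 747.07 mmHg.
the coastal station: 100.25 kPa = 751.94 mmHg.
Spread: 751.94 − 739.50 = 12 mmHg.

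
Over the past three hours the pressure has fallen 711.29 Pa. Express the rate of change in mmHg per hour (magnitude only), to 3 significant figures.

711.29 Pa / 3 h × 0.00750062 mmHg/Pa = 1.78 mmHg/h.

1.78 mmHg per hour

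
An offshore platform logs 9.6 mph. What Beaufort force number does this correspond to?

9.6 mph = 4.3 m/s, which is Beaufort 3 (gentle breeze, 3.4–5.4 m/s).

Beaufort force 3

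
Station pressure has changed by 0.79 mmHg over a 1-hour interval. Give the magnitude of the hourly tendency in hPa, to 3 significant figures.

0.79 mmHg / 1 h × 1.33322 hPa/mmHg = 1.05 hPa/h.

1.05 hPa per hour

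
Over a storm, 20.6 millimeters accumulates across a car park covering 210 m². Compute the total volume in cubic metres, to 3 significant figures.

1 mm over 1 m² is 1 L, so volume = 20.6 × 210 = 4326 L = 4.33 m³.

4.33 cubic metres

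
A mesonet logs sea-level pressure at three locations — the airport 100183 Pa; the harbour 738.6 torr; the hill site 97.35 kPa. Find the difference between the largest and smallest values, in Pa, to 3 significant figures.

2830 Pa

the harbour: 738.6 mmHg = 98471.92 Pa.
the hill site: 97.35 kPa = 97350.00 Pa.
Spread: 100183.00 − 97350.00 = 2830 Pa.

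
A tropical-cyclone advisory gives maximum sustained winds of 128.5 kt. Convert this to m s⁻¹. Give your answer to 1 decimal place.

66.1 m/s

1 kt = 0.514444 m/s, so 128.5 × 0.514444 = 66.1 m/s.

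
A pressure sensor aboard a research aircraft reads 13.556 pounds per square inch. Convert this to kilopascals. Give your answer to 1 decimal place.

1 psi = 6.89476 kPa, so 13.556 × 6.89476 = 93.5 kPa.

93.5 kPa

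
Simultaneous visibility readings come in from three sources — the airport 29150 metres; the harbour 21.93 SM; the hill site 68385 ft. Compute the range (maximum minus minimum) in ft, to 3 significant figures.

the airport: 29150 m = 95636.48 ft.
the harbour: 21.93 SM = 115790.40 ft.
Spread: 115790.40 − 68385.00 = 47400 ft.

47400 ft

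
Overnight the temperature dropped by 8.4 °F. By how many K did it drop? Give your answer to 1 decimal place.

4.7 K

Converting a difference, only the 9/5 scale factor applies: ΔK = 8.4 × 0.5556 = 4.7 K.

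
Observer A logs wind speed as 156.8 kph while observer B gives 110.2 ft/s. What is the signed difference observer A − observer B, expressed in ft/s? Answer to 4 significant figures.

32.70 ft/s

observer A: 156.8 km/h = 142.8988 ft/s.
Difference: 142.8988 − 110.2000 = 32.70 ft/s.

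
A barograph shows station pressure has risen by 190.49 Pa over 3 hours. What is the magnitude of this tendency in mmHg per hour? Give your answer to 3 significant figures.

190.49 Pa / 3 h × 0.00750062 mmHg/Pa = 0.476 mmHg/h.

0.476 mmHg per hour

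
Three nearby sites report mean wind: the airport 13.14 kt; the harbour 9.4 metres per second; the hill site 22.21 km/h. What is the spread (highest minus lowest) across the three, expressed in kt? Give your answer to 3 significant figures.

6.28 kt

the harbour: 9.4 m/s = 18.2721 kt.
the hill site: 22.21 km/h = 11.9924 kt.
Spread: 18.2721 − 11.9924 = 6.28 kt.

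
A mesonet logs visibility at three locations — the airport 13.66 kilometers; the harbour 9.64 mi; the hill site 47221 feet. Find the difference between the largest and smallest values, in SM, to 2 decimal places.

1.15 SM

the airport: 13.66 km = 8.4879 SM.
the hill site: 47221 ft = 8.9434 SM.
Spread: 9.6400 − 8.4879 = 1.15 SM.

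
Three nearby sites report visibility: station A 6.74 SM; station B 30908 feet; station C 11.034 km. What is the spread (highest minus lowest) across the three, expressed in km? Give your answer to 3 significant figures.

station A: 6.74 SM = 10.8470 km.
station B: 30908 ft = 9.4208 km.
Spread: 11.0340 − 9.4208 = 1.61 km.

1.61 km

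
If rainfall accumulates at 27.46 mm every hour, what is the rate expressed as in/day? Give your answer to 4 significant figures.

27.46 mm/hour × 0.0393701 in/mm × 24 hour/day = 25.95 in/day.

25.95 in/day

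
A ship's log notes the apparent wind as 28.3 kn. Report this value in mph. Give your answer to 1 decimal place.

32.6 mph

1 kt = 1.15078 mph, so 28.3 × 1.15078 = 32.6 mph.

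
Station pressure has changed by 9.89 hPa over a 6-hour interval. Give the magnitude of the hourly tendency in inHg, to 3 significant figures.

9.89 hPa / 6 h × 0.02953 inHg/hPa = 0.0487 inHg/h.

0.0487 inHg per hour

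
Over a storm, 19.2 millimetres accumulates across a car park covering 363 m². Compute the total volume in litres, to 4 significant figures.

6970 litres

1 mm over 1 m² is 1 L, so volume = 19.2 × 363 = 6969.6 L ≈ 6970 L.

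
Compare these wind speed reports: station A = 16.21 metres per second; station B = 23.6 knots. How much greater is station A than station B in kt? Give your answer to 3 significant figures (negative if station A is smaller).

7.91 kt

station A: 16.21 m/s = 31.5097 kt.
Difference: 31.5097 − 23.6000 = 7.91 kt.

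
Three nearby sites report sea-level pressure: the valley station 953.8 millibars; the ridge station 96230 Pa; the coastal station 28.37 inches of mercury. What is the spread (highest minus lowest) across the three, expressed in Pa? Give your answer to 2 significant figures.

the valley station: 953.8 mb = 95380.00 Pa.
the coastal station: 28.37 inHg = 96071.86 Pa.
Spread: 96230.00 − 95380.00 = 850 Pa.

850 Pa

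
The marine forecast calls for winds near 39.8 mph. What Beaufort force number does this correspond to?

Beaufort force 8

39.8 mph = 17.8 m/s, which is Beaufort 8 (gale, 17.2–20.7 m/s).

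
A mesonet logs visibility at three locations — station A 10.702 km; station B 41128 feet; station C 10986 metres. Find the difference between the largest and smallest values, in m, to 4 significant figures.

1834 m

station A: 10.702 km = 10702.00 m.
station B: 41128 ft = 12535.81 m.
Spread: 12535.81 − 10702.00 = 1834 m.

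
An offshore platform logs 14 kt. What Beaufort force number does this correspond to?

Beaufort force 4

14 kt lies in the Beaufort 4 band (moderate breeze, 11–16 kt).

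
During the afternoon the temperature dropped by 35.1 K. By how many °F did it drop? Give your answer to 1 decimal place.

A change of 1 °C equals a change of 1.8 °F: Δ°F = 35.1 × 1.8 = 63.2 °F.

63.2 °F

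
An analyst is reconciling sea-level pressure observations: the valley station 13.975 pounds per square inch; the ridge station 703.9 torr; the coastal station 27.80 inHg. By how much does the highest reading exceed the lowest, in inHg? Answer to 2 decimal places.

the valley station: 13.975 psi = 28.4534 inHg.
the ridge station: 703.9 mmHg = 27.7126 inHg.
Spread: 28.4534 − 27.7126 = 0.74 inHg.

0.74 inHg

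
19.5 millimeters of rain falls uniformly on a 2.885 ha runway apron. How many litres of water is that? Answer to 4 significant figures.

562600 litres

Area: 2.885 ha = 28850 m².
1 mm over 1 m² is 1 L, so volume = 19.5 × 28850 = 562575 L ≈ 562600 L.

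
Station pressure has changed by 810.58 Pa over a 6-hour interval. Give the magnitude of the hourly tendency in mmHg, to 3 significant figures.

810.58 Pa / 6 h × 0.00750062 mmHg/Pa = 1.01 mmHg/h.

1.01 mmHg per hour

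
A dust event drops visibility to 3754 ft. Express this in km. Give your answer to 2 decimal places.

1 ft = 0.0003048 km, so 3754 × 0.0003048 = 1.14 km.

1.14 km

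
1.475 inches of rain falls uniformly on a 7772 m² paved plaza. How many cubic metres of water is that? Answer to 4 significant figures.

Depth: 1.475 in × 25.4 = 37.465 mm.
1 mm over 1 m² is 1 L, so volume = 37.465 × 7772 = 291177.98 L = 291.2 m³.

291.2 cubic metres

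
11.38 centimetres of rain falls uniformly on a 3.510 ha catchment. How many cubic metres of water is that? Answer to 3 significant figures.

3990 cubic metres

Depth: 11.38 cm × 10 = 113.8 mm.
Area: 3.510 ha = 35100 m².
1 mm over 1 m² is 1 L, so volume = 113.8 × 35100 = 3994380 L = 3990 m³.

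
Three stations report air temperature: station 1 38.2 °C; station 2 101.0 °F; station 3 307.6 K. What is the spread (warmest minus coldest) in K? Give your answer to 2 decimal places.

3.88 K

station 2: 101.0 °F = 38.333 °C.
station 3: 307.6 K = 34.450 °C.
Spread: 38.333 − 34.450 = 3.883 °C.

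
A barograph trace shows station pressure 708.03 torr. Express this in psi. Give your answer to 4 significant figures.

13.69 psi

1 mmHg = 0.0193368 psi, so 708.03 × 0.0193368 = 13.69 psi.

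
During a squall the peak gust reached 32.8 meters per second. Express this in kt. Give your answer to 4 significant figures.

1 m/s = 1.94384 kt, so 32.8 × 1.94384 = 63.76 kt.

63.76 kt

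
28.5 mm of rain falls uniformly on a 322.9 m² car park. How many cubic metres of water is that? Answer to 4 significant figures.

9.203 cubic metres

1 mm over 1 m² is 1 L, so volume = 28.5 × 322.9 = 9202.65 L = 9.203 m³.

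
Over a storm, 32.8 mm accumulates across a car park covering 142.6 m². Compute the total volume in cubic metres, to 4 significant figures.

1 mm over 1 m² is 1 L, so volume = 32.8 × 142.6 = 4677.28 L = 4.677 m³.

4.677 cubic metres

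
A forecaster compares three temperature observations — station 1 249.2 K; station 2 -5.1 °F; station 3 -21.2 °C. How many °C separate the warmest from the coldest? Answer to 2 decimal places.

station 1: 249.2 K = -23.950 °C.
station 2: -5.1 °F = -20.611 °C.
Spread: (-20.611) − (-23.950) = 3.339 °C.

3.34 °C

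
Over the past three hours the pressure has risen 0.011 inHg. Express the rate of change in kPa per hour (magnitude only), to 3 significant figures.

0.011 inHg / 3 h × 3.38639 kPa/inHg = 0.0124 kPa/h.

0.0124 kPa per hour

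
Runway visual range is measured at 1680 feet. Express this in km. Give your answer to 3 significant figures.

1 ft = 0.0003048 km, so 1680 × 0.0003048 = 0.512 km.

0.512 km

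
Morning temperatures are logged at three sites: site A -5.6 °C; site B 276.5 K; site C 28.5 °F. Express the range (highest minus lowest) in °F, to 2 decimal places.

16.11 °F

site B: 276.5 K = 3.350 °C.
site C: 28.5 °F = -1.944 °C.
Spread: 3.350 − (-5.600) = 8.950 °C = 16.11 °F.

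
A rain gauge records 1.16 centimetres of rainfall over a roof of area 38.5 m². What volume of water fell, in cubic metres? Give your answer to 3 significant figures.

Depth: 1.16 cm × 10 = 11.6 mm.
1 mm over 1 m² is 1 L, so volume = 11.6 × 38.5 = 446.6 L = 0.447 m³.

0.447 cubic metres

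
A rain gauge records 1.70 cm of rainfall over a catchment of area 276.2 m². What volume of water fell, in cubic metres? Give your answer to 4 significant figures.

4.695 cubic metres

Depth: 1.70 cm × 10 = 17 mm.
1 mm over 1 m² is 1 L, so volume = 17 × 276.2 = 4695.4 L = 4.695 m³.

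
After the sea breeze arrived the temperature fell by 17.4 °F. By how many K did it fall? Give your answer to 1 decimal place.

A change of 1 °C equals a change of 1.8 °F: ΔK = 17.4 × 0.5556 = 9.7 K.

9.7 K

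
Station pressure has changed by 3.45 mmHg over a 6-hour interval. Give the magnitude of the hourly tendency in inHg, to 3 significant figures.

3.45 mmHg / 6 h × 0.0393701 inHg/mmHg = 0.0226 inHg/h.

0.0226 inHg per hour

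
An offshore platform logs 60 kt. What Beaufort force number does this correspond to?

60 kt lies in the Beaufort 11 band (violent storm, 56–63 kt).

Beaufort force 11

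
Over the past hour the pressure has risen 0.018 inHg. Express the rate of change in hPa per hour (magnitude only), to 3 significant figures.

0.610 hPa per hour

0.018 inHg / 1 h × 33.8639 hPa/inHg = 0.610 hPa/h.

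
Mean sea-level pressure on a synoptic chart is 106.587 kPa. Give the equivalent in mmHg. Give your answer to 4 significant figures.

1 kPa = 7.50062 mmHg, so 106.587 × 7.50062 = 799.5 mmHg.

799.5 mmHg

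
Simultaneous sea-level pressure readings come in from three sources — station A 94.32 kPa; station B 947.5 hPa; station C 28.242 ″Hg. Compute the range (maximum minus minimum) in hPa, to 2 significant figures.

station A: 94.32 kPa = 943.20 hPa.
station C: 28.242 inHg = 956.38 hPa.
Spread: 956.38 − 943.20 = 13 hPa.

13 hPa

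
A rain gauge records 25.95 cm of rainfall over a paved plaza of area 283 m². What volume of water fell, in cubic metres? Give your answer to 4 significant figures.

73.44 cubic metres

Depth: 25.95 cm × 10 = 259.5 mm.
1 mm over 1 m² is 1 L, so volume = 259.5 × 283 = 73438.5 L = 73.44 m³.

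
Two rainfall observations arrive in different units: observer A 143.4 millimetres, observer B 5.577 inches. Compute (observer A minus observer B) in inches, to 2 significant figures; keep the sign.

0.069 in

observer A: 143.4 mm = 5.64567 in.
Difference: 5.64567 − 5.57700 = 0.069 in.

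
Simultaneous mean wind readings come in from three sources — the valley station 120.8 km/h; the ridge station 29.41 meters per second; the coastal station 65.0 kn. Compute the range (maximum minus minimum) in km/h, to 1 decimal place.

the ridge station: 29.41 m/s = 105.876 km/h.
the coastal station: 65.0 kt = 120.380 km/h.
Spread: 120.800 − 105.876 = 14.9 km/h.

14.9 km/h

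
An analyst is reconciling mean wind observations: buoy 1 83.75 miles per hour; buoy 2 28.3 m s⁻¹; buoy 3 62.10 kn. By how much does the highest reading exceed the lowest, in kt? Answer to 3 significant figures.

buoy 1: 83.75 mph = 72.777 kt.
buoy 2: 28.3 m/s = 55.011 kt.
Spread: 72.777 − 55.011 = 17.8 kt.

17.8 kt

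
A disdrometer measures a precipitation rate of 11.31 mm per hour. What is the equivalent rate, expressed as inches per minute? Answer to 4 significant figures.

0.007421 in/minute

11.31 mm/hour × 0.0393701 in/mm × 0.0166667 hour/minute = 0.007421 in/minute.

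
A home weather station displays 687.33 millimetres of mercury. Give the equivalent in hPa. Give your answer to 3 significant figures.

1 mmHg = 1.33322 hPa, so 687.33 × 1.33322 = 916 hPa.

916 hPa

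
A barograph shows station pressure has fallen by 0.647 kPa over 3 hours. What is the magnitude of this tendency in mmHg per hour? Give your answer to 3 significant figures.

0.647 kPa / 3 h × 7.50062 mmHg/kPa = 1.62 mmHg/h.

1.62 mmHg per hour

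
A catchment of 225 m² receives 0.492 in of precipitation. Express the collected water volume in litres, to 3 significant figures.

2810 litres

Depth: 0.492 in × 25.4 = 12.4968 mm.
1 mm over 1 m² is 1 L, so volume = 12.4968 × 225 = 2811.78 L ≈ 2810 L.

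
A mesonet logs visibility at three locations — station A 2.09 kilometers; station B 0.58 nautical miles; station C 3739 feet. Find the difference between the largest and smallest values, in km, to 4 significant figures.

station B: 0.58 nmi = 1.07416 km.
station C: 3739 ft = 1.13965 km.
Spread: 2.09000 − 1.07416 = 1.016 km.

1.016 km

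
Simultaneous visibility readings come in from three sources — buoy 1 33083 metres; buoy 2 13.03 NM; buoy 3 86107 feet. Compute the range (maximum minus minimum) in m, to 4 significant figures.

buoy 2: 13.03 nmi = 24131.56 m.
buoy 3: 86107 ft = 26245.41 m.
Spread: 33083.00 − 24131.56 = 8951 m.

8951 m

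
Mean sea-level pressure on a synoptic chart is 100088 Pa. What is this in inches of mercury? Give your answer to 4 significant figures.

1 Pa = 0.0002953 inHg, so 100088 × 0.0002953 = 29.56 inHg.

29.56 inHg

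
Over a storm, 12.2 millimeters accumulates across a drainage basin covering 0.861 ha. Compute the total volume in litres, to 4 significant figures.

105000 litres

Area: 0.861 ha = 8610 m².
1 mm over 1 m² is 1 L, so volume = 12.2 × 8610 = 105042 L ≈ 105000 L.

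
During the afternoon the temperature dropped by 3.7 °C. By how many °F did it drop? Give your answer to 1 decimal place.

Converting a difference, only the 9/5 scale factor applies: Δ°F = 3.7 × 1.8 = 6.7 °F.

6.7 °F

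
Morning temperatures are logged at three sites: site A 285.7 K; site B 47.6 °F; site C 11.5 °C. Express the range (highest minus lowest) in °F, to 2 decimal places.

site A: 285.7 K = 12.550 °C.
site B: 47.6 °F = 8.667 °C.
Spread: 12.550 − 8.667 = 3.883 °C = 6.99 °F.

6.99 °F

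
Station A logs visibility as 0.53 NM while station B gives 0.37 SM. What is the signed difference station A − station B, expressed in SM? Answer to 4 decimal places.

station A: 0.53 nmi = 0.609913 SM.
Difference: 0.609913 − 0.370000 = 0.2399 SM.

0.2399 SM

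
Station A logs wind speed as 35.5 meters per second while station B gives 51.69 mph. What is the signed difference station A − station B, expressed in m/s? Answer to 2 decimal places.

12.39 m/s

station B: 51.69 mph = 23.1075 m/s.
Difference: 35.5000 − 23.1075 = 12.39 m/s.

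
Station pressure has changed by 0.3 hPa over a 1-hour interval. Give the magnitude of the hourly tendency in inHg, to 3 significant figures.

0.3 hPa / 1 h × 0.02953 inHg/hPa = 0.00886 inHg/h.

0.00886 inHg per hour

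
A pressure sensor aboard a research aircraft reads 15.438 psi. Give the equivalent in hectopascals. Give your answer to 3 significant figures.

1060 hPa

1 psi = 68.9476 hPa, so 15.438 × 68.9476 = 1060 hPa.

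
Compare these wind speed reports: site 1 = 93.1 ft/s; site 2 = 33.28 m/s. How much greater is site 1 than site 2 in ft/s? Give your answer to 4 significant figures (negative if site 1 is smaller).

site 2: 33.28 m/s = 109.1864 ft/s.
Difference: 93.1000 − 109.1864 = -16.09 ft/s.

-16.09 ft/s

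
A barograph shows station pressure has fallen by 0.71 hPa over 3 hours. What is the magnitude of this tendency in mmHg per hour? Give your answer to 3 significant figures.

0.71 hPa / 3 h × 0.750062 mmHg/hPa = 0.178 mmHg/h.

0.178 mmHg per hour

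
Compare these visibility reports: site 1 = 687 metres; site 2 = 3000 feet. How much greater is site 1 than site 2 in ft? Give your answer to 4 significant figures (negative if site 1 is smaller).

-746.1 ft

site 1: 687 m = 2253.937 ft.
Difference: 2253.937 − 3000.000 = -746.1 ft.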